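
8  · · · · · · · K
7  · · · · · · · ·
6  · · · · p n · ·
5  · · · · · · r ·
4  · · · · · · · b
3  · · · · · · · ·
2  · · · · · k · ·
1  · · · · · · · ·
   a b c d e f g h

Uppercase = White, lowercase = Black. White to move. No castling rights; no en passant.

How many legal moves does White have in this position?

0

White to move; king on h8.
In check: no.
Legal moves: none.
Count: 0.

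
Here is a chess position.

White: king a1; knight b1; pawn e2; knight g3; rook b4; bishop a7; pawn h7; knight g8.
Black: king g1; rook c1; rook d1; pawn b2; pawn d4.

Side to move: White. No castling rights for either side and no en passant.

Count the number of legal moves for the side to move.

3

White to move; king on a1.
In check: yes, from the black pawn on b2.
Legal moves: Kxb2, Ka2, Rxb2.
Count: 3.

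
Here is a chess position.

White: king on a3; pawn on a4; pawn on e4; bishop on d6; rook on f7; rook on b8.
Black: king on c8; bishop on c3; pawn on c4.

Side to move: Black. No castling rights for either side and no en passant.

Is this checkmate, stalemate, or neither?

checkmate

Black to move; black king on c8.
In check: yes, from the white rook on b8.
King squares — b7: attacked by Rf7; c7: attacked by Bd6; d7: attacked by Rf7; b8: attacked by Bd6; d8: attacked by Rb8.
Legal moves for Black: none.
In check with no legal moves → checkmate.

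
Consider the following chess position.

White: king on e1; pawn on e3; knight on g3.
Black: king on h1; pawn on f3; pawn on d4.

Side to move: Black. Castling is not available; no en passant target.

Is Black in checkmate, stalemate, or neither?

neither

Black to move; black king on h1.
In check: yes, from the white knight on g3.
King squares — g1: available; g2: available; h2: available.
Legal moves for Black: Kh2, Kg2, Kg1.
Black is in check but has 3 legal moves → neither.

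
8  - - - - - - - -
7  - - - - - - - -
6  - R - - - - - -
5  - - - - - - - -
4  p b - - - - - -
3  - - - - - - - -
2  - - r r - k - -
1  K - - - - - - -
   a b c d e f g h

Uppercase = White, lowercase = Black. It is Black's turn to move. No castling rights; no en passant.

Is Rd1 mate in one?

After Rd1: white king on a1; in check: yes, from the black rook on d1.
King squares — b1: attacked by Rd1; a2: attacked by Rc2; b2: attacked by Rc2.
White has no legal moves → checkmate.

yes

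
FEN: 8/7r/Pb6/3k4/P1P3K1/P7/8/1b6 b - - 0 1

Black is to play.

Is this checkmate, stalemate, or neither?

neither

Black to move; black king on d5.
In check: yes, from the white pawn on c4.
King squares — c4: available; d4: available; e4: available; c5: available; e5: available; c6: available; d6: available; e6: available.
Legal moves for Black: Ke6, Kd6, Kc6, Ke5, Kc5, Ke4, Kd4, Kxc4.
Black is in check but has 8 legal moves → neither.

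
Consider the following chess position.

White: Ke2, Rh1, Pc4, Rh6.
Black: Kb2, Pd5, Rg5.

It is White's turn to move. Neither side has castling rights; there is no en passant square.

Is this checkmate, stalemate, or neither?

White to move; white king on e2.
In check: no.
Legal moves for White include: Rh8, Rh7, Rg6, Rf6, Re6, Rd6, Rc6, Rb6+, Ra6, R6h5, R6h4, R6h3, R6h2, Kf3, Ke3, Kd3, Kf2, Kd2, ... (list truncated; more exist).
White has legal moves and is not in check → neither.

neither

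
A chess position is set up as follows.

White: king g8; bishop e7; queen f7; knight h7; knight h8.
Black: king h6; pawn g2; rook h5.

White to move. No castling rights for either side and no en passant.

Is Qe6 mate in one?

yes

After Qe6: black king on h6; in check: yes, from the white queen on e6.
King squares — g5: attacked by Be7; h5: own rook; g6: attacked by Qe6; g7: attacked by Kg8; h7: attacked by Kg8.
Black has no legal moves → checkmate.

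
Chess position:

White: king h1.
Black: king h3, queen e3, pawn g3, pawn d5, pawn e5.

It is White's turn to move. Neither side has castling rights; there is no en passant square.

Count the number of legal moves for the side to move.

0

White to move; king on h1.
In check: no.
Legal moves: none.
Count: 0.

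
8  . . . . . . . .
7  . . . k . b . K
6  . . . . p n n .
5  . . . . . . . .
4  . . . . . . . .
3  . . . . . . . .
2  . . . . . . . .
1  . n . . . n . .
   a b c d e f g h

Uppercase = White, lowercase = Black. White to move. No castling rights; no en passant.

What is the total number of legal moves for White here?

2

White to move; king on h7.
In check: yes, from the black knight on f6.
Legal moves: Kg7, Kh6.
Count: 2.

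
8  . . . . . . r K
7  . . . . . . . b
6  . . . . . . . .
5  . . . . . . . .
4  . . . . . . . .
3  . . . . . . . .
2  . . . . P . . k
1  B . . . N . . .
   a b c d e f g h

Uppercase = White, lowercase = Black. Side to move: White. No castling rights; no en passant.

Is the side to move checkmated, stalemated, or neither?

White to move; white king on h8.
In check: yes, from the black rook on g8.
Legal moves for White: Kxh7.
White is in check but has 1 legal move → neither.

neither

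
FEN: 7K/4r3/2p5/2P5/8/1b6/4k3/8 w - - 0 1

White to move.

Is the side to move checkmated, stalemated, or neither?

stalemate

White to move; white king on h8.
In check: no.
King squares — g7: attacked by Re7; h7: attacked by Re7; g8: attacked by Bb3.
Legal moves for White: none.
Not in check and no legal moves → stalemate.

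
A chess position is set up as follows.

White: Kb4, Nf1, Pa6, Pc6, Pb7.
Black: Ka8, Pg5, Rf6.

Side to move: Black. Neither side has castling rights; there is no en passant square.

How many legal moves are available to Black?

Black to move; king on a8.
In check: yes, from the white pawn on b7.
Legal moves: Kb8, Ka7.
Count: 2.

2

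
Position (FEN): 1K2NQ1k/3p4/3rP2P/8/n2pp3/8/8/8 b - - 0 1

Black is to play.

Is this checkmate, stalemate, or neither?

Black to move; black king on h8.
In check: yes, from the white queen on f8.
Legal moves for Black: Kh7.
Black is in check but has 1 legal move → neither.

neither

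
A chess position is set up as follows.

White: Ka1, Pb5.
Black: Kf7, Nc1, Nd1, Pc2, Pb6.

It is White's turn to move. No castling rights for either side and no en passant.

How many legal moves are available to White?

0

White to move; king on a1.
In check: no.
Legal moves: none.
Count: 0.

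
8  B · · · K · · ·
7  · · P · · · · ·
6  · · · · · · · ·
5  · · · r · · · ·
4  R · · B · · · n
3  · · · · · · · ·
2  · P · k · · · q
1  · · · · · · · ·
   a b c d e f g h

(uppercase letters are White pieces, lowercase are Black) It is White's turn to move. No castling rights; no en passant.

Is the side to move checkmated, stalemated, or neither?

White to move; white king on e8.
In check: no.
Legal moves for White include: Kf8, Kf7, Ke7, Bb7, Bc6, Bxd5, Bh8, Bg7, Ba7, Bf6, Bb6, Be5, Bc5, Be3+, Bc3+, Bf2, Bg1, Ra7, ... (list truncated; more exist).
White has legal moves and is not in check → neither.

neither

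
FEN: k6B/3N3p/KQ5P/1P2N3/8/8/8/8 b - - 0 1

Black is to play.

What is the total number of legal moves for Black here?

Black to move; king on a8.
In check: no.
Legal moves: none.
Count: 0.

0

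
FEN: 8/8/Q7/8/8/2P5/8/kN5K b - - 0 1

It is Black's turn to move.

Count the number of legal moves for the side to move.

2

Black to move; king on a1.
In check: yes, from the white queen on a6.
Legal moves: Kb2, Kxb1.
Count: 2.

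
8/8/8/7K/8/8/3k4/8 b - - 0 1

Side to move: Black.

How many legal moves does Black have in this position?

8

Black to move; king on d2.
In check: no.
Legal moves: Ke3, Kd3, Kc3, Ke2, Kc2, Ke1, Kd1, Kc1.
Count: 8.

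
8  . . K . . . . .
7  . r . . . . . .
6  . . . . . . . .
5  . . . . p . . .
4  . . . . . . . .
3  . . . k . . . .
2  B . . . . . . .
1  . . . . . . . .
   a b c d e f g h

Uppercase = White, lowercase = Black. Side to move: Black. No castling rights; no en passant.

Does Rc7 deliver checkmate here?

After Rc7: white king on c8; in check: yes, from the black rook on c7.
White has 3 legal replies: Kd8, Kb8, Kxc7.
In check but a legal move exists → not checkmate.

no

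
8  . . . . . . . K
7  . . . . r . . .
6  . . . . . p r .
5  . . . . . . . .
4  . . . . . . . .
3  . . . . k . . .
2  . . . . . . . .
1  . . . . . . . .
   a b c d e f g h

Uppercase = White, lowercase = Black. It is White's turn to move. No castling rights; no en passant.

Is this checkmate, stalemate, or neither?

stalemate

White to move; white king on h8.
In check: no.
King squares — g7: attacked by Rg6; h7: attacked by Re7; g8: attacked by Rg6.
Legal moves for White: none.
Not in check and no legal moves → stalemate.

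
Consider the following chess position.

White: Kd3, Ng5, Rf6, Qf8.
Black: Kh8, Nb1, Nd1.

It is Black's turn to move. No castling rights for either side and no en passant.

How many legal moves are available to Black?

0

Black to move; king on h8.
In check: yes, from the white queen on f8.
Legal moves: none.
Count: 0.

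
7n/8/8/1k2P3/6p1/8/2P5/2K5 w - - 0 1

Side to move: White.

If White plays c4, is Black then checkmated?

After c4: black king on b5; in check: yes, from the white pawn on c4.
Black has 8 legal replies: Kc6, Kb6, Ka6, Kc5, Ka5, Kxc4, Kb4, Ka4.
In check but a legal move exists → not checkmate.

no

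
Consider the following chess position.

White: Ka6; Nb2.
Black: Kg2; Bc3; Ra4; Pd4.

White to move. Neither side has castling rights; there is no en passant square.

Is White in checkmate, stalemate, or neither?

White to move; white king on a6.
In check: yes, from the black rook on a4.
King squares — a5: attacked by Bc3; b5: available; b6: available; a7: attacked by Ra4; b7: available.
Legal moves for White: Kb7, Kb6, Kb5, Nxa4.
White is in check but has 4 legal moves → neither.

neither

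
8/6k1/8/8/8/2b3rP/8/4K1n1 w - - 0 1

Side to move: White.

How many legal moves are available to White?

3

White to move; king on e1.
In check: yes, from the black bishop on c3.
Legal moves: Kf2, Kf1, Kd1.
Count: 3.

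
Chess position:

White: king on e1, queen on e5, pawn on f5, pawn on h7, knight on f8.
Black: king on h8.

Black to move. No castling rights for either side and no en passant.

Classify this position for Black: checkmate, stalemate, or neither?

Black to move; black king on h8.
In check: yes, from the white queen on e5.
King squares — g7: attacked by Qe5; h7: attacked by Nf8; g8: attacked by Ph7.
Legal moves for Black: none.
In check with no legal moves → checkmate.

checkmate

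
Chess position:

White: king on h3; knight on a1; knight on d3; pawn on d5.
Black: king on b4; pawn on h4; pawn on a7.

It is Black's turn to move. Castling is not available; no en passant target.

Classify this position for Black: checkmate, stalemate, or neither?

neither

Black to move; black king on b4.
In check: yes, from the white knight on d3.
King squares — a3: available; b3: attacked by Na1; c3: available; a4: available; c4: available; a5: available; b5: available; c5: attacked by Nd3.
Legal moves for Black: Kb5, Ka5, Kc4, Ka4, Kc3, Ka3.
Black is in check but has 6 legal moves → neither.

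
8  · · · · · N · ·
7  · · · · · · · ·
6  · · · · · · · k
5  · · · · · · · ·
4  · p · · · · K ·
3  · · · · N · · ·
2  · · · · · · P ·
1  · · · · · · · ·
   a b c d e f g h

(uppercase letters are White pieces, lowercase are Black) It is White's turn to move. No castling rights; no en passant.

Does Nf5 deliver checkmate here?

After Nf5: black king on h6; in check: yes, from the white knight on f5.
King squares — g5: attacked by Kg4; h5: attacked by Kg4; g6: attacked by Nf8; g7: attacked by Nf5; h7: attacked by Nf8.
Black has no legal moves → checkmate.

yes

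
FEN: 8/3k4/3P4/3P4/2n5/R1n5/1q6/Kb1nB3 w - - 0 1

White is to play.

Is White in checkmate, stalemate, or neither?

White to move; white king on a1.
In check: yes, from the black queen on b2.
King squares — b1: attacked by Qb2; a2: attacked by Bb1; b2: attacked by Nd1.
Legal moves for White: none.
In check with no legal moves → checkmate.

checkmate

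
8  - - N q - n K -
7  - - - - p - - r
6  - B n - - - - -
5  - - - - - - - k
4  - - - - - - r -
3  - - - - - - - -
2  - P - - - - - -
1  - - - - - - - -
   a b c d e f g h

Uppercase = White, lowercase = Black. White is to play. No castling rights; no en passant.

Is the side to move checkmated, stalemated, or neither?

checkmate

White to move; white king on g8.
In check: yes, from the black rook on g4.
King squares — f7: attacked by Rh7; g7: attacked by Rg4; h7: attacked by Nf8; f8: attacked by Qd8; h8: attacked by Rh7.
Legal moves for White: none.
In check with no legal moves → checkmate.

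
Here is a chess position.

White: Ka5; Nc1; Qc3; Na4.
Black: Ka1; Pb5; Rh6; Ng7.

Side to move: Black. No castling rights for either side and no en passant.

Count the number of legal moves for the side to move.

1

Black to move; king on a1.
In check: yes, from the white queen on c3.
Legal moves: Kb1.
Count: 1.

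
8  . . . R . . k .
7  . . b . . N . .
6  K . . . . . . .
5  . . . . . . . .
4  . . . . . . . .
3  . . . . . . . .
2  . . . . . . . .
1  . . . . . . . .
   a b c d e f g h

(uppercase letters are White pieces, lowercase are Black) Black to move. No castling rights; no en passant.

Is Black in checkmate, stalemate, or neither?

Black to move; black king on g8.
In check: yes, from the white rook on d8.
King squares — f7: available; g7: available; h7: available; f8: attacked by Rd8; h8: attacked by Nf7.
Legal moves for Black: Kh7, Kg7, Kxf7, Bxd8.
Black is in check but has 4 legal moves → neither.

neither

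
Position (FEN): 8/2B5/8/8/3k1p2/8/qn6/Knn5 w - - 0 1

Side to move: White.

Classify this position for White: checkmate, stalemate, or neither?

checkmate

White to move; white king on a1.
In check: yes, from the black queen on a2.
King squares — b1: attacked by Qa2; a2: attacked by Nc1; b2: attacked by Qa2.
Legal moves for White: none.
In check with no legal moves → checkmate.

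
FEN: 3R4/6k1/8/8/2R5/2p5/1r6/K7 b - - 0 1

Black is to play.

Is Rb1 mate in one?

After Rb1: white king on a1; in check: yes, from the black rook on b1.
White has 2 legal replies: Ka2, Kxb1.
In check but a legal move exists → not checkmate.

no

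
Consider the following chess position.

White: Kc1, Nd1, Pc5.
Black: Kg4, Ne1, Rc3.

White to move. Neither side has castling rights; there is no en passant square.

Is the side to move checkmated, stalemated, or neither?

neither

White to move; white king on c1.
In check: yes, from the black rook on c3.
King squares — b1: available; d1: own knight; b2: available; c2: attacked by Ne1; d2: available.
Legal moves for White: Kd2, Kb2, Kb1, Nxc3.
White is in check but has 4 legal moves → neither.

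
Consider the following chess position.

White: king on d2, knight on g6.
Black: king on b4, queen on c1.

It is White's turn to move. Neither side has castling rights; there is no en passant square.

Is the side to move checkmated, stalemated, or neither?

White to move; white king on d2.
In check: yes, from the black queen on c1.
King squares — c1: available; d1: attacked by Qc1; e1: attacked by Qc1; c2: attacked by Qc1; e2: available; c3: attacked by Qc1; d3: available; e3: attacked by Qc1.
Legal moves for White: Kd3, Ke2, Kxc1.
White is in check but has 3 legal moves → neither.

neither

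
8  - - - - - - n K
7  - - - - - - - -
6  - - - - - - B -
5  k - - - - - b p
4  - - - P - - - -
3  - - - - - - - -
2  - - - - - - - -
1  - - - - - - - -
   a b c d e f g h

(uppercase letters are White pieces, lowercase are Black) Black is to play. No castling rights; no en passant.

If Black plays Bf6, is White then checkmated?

After Bf6: white king on h8; in check: yes, from the black bishop on f6.
White has 2 legal replies: Kxg8, Kh7.
In check but a legal move exists → not checkmate.

no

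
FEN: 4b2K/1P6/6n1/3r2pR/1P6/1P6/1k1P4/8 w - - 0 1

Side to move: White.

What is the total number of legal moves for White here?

3

White to move; king on h8.
In check: yes, from the black knight on g6.
Legal moves: Kg8, Kh7, Kg7.
Count: 3.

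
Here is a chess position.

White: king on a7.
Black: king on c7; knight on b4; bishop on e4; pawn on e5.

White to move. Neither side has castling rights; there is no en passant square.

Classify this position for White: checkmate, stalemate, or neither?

stalemate

White to move; white king on a7.
In check: no.
King squares — a6: attacked by Nb4; b6: attacked by Kc7; b7: attacked by Be4; a8: attacked by Be4; b8: attacked by Kc7.
Legal moves for White: none.
Not in check and no legal moves → stalemate.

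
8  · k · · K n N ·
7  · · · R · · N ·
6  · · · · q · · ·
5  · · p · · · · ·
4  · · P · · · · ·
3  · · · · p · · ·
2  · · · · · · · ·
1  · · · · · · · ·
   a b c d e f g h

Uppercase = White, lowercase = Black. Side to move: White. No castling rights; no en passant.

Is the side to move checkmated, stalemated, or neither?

neither

White to move; white king on e8.
In check: yes, from the black queen on e6.
King squares — d7: own rook; e7: attacked by Qe6; f7: attacked by Qe6; d8: available; f8: available.
Legal moves for White: Kxf8, Kd8, Ne7, Nxe6, Re7.
White is in check but has 5 legal moves → neither.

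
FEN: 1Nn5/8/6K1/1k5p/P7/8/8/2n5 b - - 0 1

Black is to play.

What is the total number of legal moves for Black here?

Black to move; king on b5.
In check: yes, from the white pawn on a4.
Legal moves: Kb6, Kc5, Ka5, Kc4, Kb4, Kxa4.
Count: 6.

6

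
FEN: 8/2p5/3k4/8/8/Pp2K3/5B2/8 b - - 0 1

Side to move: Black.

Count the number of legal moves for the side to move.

Black to move; king on d6.
In check: no.
Legal moves: Ke7, Kd7, Ke6, Kc6, Ke5, Kd5, Kc5, c6, b2, c5.
Count: 10.

10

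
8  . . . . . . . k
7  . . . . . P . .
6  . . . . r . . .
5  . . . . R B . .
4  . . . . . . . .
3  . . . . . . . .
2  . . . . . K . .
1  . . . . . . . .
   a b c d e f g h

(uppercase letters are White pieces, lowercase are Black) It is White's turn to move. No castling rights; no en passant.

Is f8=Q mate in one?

After f8=Q: black king on h8; in check: yes, from the white queen on f8.
King squares — g7: attacked by Qf8; h7: attacked by Bf5; g8: attacked by Qf8.
Black has no legal moves → checkmate.

yes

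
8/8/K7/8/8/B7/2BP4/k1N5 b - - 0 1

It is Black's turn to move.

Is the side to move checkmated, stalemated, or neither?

stalemate

Black to move; black king on a1.
In check: no.
King squares — b1: attacked by Bc2; a2: attacked by Nc1; b2: attacked by Ba3.
Legal moves for Black: none.
Not in check and no legal moves → stalemate.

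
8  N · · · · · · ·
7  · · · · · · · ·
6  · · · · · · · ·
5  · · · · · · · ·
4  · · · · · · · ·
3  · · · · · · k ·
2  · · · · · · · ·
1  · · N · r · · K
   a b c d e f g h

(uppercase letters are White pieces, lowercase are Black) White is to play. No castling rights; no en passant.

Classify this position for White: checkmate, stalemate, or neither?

checkmate

White to move; white king on h1.
In check: yes, from the black rook on e1.
King squares — g1: attacked by Re1; g2: attacked by Kg3; h2: attacked by Kg3.
Legal moves for White: none.
In check with no legal moves → checkmate.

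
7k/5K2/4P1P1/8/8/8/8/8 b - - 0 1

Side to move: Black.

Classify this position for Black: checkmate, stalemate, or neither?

Black to move; black king on h8.
In check: no.
King squares — g7: attacked by Kf7; h7: attacked by Pg6; g8: attacked by Kf7.
Legal moves for Black: none.
Not in check and no legal moves → stalemate.

stalemate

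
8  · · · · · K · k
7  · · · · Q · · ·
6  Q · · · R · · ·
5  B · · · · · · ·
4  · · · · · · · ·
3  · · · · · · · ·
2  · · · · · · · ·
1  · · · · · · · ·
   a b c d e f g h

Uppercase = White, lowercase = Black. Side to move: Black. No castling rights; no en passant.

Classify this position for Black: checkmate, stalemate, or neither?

Black to move; black king on h8.
In check: no.
King squares — g7: attacked by Qe7; h7: attacked by Qe7; g8: attacked by Kf8.
Legal moves for Black: none.
Not in check and no legal moves → stalemate.

stalemate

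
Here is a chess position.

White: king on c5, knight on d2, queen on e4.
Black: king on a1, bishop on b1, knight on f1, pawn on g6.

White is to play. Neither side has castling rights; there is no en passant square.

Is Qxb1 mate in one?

After Qxb1: black king on a1; in check: yes, from the white queen on b1.
King squares — b1: attacked by Nd2; a2: attacked by Qb1; b2: attacked by Qb1.
Black has no legal moves → checkmate.

yes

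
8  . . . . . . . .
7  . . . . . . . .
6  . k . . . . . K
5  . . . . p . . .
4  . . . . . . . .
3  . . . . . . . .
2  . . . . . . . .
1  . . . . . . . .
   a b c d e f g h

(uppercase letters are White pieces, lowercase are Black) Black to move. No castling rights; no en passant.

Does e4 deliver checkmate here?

no

After e4: white king on h6; in check: no.
White is not in check, so this cannot be checkmate.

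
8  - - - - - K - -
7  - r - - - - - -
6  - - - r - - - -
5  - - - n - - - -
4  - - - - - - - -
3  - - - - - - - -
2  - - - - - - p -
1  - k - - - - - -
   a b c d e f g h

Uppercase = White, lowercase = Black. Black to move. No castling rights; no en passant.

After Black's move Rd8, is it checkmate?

After Rd8: white king on f8; in check: yes, from the black rook on d8.
King squares — e7: attacked by Nd5; f7: attacked by Rb7; g7: attacked by Rb7; e8: attacked by Rd8; g8: attacked by Rd8.
White has no legal moves → checkmate.

yes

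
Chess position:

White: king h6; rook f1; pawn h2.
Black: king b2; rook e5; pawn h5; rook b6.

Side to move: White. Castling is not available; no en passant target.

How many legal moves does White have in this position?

White to move; king on h6.
In check: yes, from the black rook on b6.
Legal moves: Kh7, Kg7, Rf6.
Count: 3.

3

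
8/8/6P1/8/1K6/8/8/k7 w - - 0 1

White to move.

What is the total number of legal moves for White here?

White to move; king on b4.
In check: no.
Legal moves: Kc5, Kb5, Ka5, Kc4, Ka4, Kc3, Kb3, Ka3, g7.
Count: 9.

9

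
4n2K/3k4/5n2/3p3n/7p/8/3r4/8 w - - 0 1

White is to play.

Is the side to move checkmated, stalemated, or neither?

White to move; white king on h8.
In check: no.
King squares — g7: attacked by Nh5; h7: attacked by Nf6; g8: attacked by Nf6.
Legal moves for White: none.
Not in check and no legal moves → stalemate.

stalemate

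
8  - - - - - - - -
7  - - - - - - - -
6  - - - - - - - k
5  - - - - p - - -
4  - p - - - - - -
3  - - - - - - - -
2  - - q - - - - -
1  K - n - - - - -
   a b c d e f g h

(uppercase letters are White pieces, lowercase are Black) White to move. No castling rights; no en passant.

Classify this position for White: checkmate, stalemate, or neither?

stalemate

White to move; white king on a1.
In check: no.
King squares — b1: attacked by Qc2; a2: attacked by Nc1; b2: attacked by Qc2.
Legal moves for White: none.
Not in check and no legal moves → stalemate.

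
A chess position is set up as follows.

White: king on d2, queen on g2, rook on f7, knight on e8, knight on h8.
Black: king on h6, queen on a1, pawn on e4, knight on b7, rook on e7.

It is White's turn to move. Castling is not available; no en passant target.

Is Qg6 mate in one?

yes

After Qg6: black king on h6; in check: yes, from the white queen on g6.
King squares — g5: attacked by Qg6; h5: attacked by Qg6; g6: attacked by Nh8; g7: attacked by Qg6; h7: attacked by Qg6.
Black has no legal moves → checkmate.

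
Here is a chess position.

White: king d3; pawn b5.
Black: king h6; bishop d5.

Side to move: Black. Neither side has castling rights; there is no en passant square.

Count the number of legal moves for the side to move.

18

Black to move; king on h6.
In check: no.
Legal moves: Kh7, Kg7, Kg6, Kh5, Kg5, Bg8, Ba8, Bf7, Bb7, Be6, Bc6, Be4+, Bc4+, Bf3, Bb3, Bg2, Ba2, Bh1.
Count: 18.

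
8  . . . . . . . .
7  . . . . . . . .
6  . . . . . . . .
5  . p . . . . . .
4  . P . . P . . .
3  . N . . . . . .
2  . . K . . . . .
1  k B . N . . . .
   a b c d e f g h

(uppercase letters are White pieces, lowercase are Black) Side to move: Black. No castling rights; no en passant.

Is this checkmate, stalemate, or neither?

checkmate

Black to move; black king on a1.
In check: yes, from the white knight on b3.
King squares — b1: attacked by Kc2; a2: attacked by Bb1; b2: attacked by Nd1.
Legal moves for Black: none.
In check with no legal moves → checkmate.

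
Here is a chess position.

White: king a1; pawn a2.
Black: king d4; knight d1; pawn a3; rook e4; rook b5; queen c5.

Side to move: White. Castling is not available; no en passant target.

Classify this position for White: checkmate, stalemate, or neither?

White to move; white king on a1.
In check: no.
King squares — b1: attacked by Rb5; a2: own pawn; b2: attacked by Nd1.
Legal moves for White: none.
Not in check and no legal moves → stalemate.

stalemate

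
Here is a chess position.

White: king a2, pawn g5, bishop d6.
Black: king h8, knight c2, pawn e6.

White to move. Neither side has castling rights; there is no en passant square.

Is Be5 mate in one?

no

After Be5: black king on h8; in check: yes, from the white bishop on e5.
Black has 2 legal replies: Kg8, Kh7.
In check but a legal move exists → not checkmate.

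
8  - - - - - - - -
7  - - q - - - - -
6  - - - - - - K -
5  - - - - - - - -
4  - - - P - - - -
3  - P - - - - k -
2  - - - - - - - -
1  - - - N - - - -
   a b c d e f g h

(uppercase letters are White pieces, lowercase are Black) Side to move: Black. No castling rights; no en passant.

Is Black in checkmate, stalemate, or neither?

Black to move; black king on g3.
In check: no.
Legal moves for Black include: Qd8, Qc8, Qb8, Qh7+, Qg7+, Qf7+, Qe7, Qd7, Qb7, Qa7, Qd6+, Qc6+, Qb6+, Qe5, Qc5, Qa5, Qf4, Qc4, ... (list truncated; more exist).
Black has legal moves and is not in check → neither.

neither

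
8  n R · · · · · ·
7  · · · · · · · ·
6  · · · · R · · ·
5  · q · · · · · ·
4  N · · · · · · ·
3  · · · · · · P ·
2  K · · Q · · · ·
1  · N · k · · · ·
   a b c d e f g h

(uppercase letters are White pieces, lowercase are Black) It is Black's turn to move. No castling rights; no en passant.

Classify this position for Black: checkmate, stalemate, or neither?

checkmate

Black to move; black king on d1.
In check: yes, from the white queen on d2.
King squares — c1: attacked by Qd2; e1: attacked by Qd2; c2: attacked by Qd2; d2: attacked by Nb1; e2: attacked by Qd2.
Legal moves for Black: none.
In check with no legal moves → checkmate.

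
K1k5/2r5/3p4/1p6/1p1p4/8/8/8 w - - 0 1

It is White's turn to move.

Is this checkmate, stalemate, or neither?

White to move; white king on a8.
In check: no.
King squares — a7: attacked by Rc7; b7: attacked by Rc7; b8: attacked by Kc8.
Legal moves for White: none.
Not in check and no legal moves → stalemate.

stalemate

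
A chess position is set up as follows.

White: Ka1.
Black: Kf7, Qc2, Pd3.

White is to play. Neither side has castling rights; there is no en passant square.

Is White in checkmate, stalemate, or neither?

White to move; white king on a1.
In check: no.
King squares — b1: attacked by Qc2; a2: attacked by Qc2; b2: attacked by Qc2.
Legal moves for White: none.
Not in check and no legal moves → stalemate.

stalemate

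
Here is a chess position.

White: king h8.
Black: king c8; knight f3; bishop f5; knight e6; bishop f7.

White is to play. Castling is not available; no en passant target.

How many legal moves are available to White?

White to move; king on h8.
In check: no.
Legal moves: none.
Count: 0.

0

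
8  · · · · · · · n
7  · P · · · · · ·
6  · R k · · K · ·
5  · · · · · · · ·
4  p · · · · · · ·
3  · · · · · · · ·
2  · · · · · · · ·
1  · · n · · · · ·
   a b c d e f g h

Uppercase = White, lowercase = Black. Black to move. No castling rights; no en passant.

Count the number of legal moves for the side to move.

Black to move; king on c6.
In check: yes, from the white rook on b6.
Legal moves: Kd7, Kc7, Kxb6, Kd5, Kc5.
Count: 5.

5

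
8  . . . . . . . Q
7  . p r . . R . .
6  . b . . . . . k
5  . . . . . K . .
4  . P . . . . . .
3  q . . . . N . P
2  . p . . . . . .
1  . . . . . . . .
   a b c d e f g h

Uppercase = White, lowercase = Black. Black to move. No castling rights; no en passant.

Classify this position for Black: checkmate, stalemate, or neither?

checkmate

Black to move; black king on h6.
In check: yes, from the white queen on h8.
King squares — g5: attacked by Nf3; h5: attacked by Qh8; g6: attacked by Kf5; g7: attacked by Rf7; h7: attacked by Rf7.
Legal moves for Black: none.
In check with no legal moves → checkmate.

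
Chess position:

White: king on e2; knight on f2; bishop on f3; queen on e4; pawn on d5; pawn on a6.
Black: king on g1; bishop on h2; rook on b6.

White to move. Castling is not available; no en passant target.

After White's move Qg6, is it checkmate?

After Qg6: black king on g1; in check: yes, from the white queen on g6.
Black has 2 legal replies: Rxg6, Bg3.
In check but a legal move exists → not checkmate.

no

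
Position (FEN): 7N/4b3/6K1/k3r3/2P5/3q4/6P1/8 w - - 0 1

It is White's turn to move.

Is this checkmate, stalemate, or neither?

White to move; white king on g6.
In check: yes, from the black queen on d3.
King squares — f5: attacked by Qd3; g5: attacked by Re5; h5: attacked by Re5; f6: attacked by Be7; h6: available; f7: available; g7: available; h7: attacked by Qd3.
Legal moves for White: Kg7, Kf7, Kh6.
White is in check but has 3 legal moves → neither.

neither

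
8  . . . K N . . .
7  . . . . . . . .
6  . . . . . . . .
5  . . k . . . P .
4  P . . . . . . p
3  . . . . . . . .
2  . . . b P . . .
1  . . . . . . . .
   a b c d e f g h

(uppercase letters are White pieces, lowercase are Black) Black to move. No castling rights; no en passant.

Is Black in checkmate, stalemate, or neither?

neither

Black to move; black king on c5.
In check: no.
Legal moves for Black: Kc6, Kb6, Kd5, Kd4, Kc4, Kb4, Bxg5+, Ba5+, Bf4, Bb4, Be3, Bc3, Be1, Bc1, h3.
Black has 15 legal moves and is not in check → neither.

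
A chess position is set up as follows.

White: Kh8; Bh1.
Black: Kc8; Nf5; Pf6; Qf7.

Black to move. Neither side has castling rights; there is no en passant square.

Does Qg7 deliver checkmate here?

After Qg7: white king on h8; in check: yes, from the black queen on g7.
King squares — g7: attacked by Nf5; h7: attacked by Qg7; g8: attacked by Qg7.
White has no legal moves → checkmate.

yes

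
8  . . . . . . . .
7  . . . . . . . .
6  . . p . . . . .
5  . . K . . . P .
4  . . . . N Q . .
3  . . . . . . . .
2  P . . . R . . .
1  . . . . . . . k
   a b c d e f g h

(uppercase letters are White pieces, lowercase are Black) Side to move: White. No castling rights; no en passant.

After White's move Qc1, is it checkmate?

yes

After Qc1: black king on h1; in check: yes, from the white queen on c1.
King squares — g1: attacked by Qc1; g2: attacked by Re2; h2: attacked by Re2.
Black has no legal moves → checkmate.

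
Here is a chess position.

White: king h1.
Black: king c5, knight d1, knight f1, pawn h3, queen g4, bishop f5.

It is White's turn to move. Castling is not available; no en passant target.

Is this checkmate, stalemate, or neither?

stalemate

White to move; white king on h1.
In check: no.
King squares — g1: attacked by Qg4; g2: attacked by Ph3; h2: attacked by Nf1.
Legal moves for White: none.
Not in check and no legal moves → stalemate.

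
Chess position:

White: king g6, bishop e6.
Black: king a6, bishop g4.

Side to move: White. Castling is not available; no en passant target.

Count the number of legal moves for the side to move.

16

White to move; king on g6.
In check: no.
Legal moves: Kh7, Kg7, Kf7, Kh6, Kf6, Kg5, Bg8, Bc8+, Bf7, Bd7, Bf5, Bd5, Bxg4, Bc4+, Bb3, Ba2.
Count: 16.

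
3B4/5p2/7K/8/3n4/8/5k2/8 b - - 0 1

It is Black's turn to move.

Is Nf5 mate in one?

no

After Nf5: white king on h6; in check: yes, from the black knight on f5.
White has 3 legal replies: Kh7, Kh5, Kg5.
In check but a legal move exists → not checkmate.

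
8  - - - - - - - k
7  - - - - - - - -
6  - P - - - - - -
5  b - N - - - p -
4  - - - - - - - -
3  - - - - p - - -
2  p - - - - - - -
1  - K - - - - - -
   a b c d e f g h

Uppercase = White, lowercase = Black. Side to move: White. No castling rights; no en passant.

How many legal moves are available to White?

5

White to move; king on b1.
In check: yes, from the black pawn on a2.
Legal moves: Kc2, Kb2, Kxa2, Kc1, Ka1.
Count: 5.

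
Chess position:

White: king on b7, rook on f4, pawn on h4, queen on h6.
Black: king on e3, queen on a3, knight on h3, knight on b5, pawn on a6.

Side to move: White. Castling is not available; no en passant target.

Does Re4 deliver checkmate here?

no

After Re4: black king on e3; in check: yes, from the white rook on e4 and the white queen on h6.
Black has 4 legal replies: Kxe4, Kf3, Kd3, Kf2.
In check but a legal move exists → not checkmate.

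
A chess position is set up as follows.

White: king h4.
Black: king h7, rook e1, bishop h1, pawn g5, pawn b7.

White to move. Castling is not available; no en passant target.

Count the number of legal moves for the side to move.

White to move; king on h4.
In check: yes, from the black pawn on g5.
Legal moves: Kh5, Kxg5, Kg4, Kh3, Kg3.
Count: 5.

5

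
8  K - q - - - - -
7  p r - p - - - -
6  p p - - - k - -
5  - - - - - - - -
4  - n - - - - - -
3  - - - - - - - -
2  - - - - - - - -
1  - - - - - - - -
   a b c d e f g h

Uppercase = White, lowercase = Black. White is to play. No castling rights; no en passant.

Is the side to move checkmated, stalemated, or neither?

checkmate

White to move; white king on a8.
In check: yes, from the black queen on c8.
King squares — a7: attacked by Rb7; b7: attacked by Qc8; b8: attacked by Rb7.
Legal moves for White: none.
In check with no legal moves → checkmate.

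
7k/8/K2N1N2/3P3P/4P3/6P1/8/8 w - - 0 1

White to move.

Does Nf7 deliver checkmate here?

no

After Nf7: black king on h8; in check: yes, from the white knight on f7.
Black has 1 legal reply: Kg7.
In check but a legal move exists → not checkmate.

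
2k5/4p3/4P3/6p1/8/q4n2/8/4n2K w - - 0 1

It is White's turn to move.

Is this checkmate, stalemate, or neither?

stalemate

White to move; white king on h1.
In check: no.
King squares — g1: attacked by Nf3; g2: attacked by Ne1; h2: attacked by Nf3.
Legal moves for White: none.
Not in check and no legal moves → stalemate.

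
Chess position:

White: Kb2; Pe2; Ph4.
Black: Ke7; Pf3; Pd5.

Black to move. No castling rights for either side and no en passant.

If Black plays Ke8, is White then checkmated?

After Ke8: white king on b2; in check: no.
White is not in check, so this cannot be checkmate.

no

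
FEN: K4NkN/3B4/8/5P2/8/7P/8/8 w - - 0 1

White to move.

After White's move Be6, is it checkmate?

no

After Be6: black king on g8; in check: yes, from the white bishop on e6.
Black has 3 legal replies: Kxh8, Kxf8, Kg7.
In check but a legal move exists → not checkmate.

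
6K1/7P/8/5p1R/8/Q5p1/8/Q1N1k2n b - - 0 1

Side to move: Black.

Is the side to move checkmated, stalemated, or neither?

neither

Black to move; black king on e1.
In check: no.
Legal moves for Black: Nf2, Kf2, Kd2, Kf1, Kd1, f4, g2.
Black has 7 legal moves and is not in check → neither.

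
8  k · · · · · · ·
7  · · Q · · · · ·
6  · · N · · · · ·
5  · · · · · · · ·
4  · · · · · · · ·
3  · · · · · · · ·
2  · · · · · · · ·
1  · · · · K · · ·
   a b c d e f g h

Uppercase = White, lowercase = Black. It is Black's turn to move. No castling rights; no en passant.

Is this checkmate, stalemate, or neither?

Black to move; black king on a8.
In check: no.
King squares — a7: attacked by Nc6; b7: attacked by Qc7; b8: attacked by Nc6.
Legal moves for Black: none.
Not in check and no legal moves → stalemate.

stalemate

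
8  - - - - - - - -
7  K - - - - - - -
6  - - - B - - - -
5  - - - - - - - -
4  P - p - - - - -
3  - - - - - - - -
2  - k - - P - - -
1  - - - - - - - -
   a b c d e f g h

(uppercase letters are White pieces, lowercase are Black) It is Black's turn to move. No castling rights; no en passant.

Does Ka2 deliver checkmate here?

no

After Ka2: white king on a7; in check: no.
White is not in check, so this cannot be checkmate.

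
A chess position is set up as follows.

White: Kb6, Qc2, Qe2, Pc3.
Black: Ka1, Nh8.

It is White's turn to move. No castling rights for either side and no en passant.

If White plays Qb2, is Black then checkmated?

After Qb2: black king on a1; in check: yes, from the white queen on b2.
King squares — b1: attacked by Qb2; a2: attacked by Qb2; b2: attacked by Qe2.
Black has no legal moves → checkmate.

yes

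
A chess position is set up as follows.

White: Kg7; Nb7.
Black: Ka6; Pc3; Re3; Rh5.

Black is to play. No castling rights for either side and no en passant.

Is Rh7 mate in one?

After Rh7: white king on g7; in check: yes, from the black rook on h7.
White has 5 legal replies: Kg8, Kf8, Kxh7, Kg6, Kf6.
In check but a legal move exists → not checkmate.

no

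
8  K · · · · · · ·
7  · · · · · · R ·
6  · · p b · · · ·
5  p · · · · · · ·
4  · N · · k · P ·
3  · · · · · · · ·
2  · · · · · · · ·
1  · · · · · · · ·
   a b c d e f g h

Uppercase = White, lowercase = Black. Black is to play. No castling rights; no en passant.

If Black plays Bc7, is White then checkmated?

no

After Bc7: white king on a8; in check: no.
White is not in check, so this cannot be checkmate.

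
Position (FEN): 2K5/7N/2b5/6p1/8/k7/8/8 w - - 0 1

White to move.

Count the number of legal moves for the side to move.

6

White to move; king on c8.
In check: no.
Legal moves: Kd8, Kb8, Kc7, Nf8, Nf6, Nxg5.
Count: 6.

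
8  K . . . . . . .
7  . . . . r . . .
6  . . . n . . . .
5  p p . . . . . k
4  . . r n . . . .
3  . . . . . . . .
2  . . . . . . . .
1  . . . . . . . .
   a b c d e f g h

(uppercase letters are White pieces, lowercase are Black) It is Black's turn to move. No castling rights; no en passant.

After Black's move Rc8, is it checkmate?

After Rc8: white king on a8; in check: yes, from the black rook on c8.
King squares — a7: attacked by Re7; b7: attacked by Nd6; b8: attacked by Rc8.
White has no legal moves → checkmate.

yes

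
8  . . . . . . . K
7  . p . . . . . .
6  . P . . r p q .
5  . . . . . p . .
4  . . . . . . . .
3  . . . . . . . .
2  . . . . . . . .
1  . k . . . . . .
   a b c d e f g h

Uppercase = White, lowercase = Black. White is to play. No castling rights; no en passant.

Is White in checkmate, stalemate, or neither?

White to move; white king on h8.
In check: no.
King squares — g7: attacked by Qg6; h7: attacked by Qg6; g8: attacked by Qg6.
Legal moves for White: none.
Not in check and no legal moves → stalemate.

stalemate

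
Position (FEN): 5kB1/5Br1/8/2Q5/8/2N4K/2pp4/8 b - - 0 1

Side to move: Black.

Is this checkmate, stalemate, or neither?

Black to move; black king on f8.
In check: yes, from the white queen on c5.
King squares — e7: attacked by Qc5; f7: attacked by Bg8; g7: own rook; e8: attacked by Bf7; g8: attacked by Bf7.
Legal moves for Black: none.
In check with no legal moves → checkmate.

checkmate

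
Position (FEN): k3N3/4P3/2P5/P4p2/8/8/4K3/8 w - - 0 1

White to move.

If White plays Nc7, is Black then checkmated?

no

After Nc7: black king on a8; in check: yes, from the white knight on c7.
Black has 2 legal replies: Kb8, Ka7.
In check but a legal move exists → not checkmate.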